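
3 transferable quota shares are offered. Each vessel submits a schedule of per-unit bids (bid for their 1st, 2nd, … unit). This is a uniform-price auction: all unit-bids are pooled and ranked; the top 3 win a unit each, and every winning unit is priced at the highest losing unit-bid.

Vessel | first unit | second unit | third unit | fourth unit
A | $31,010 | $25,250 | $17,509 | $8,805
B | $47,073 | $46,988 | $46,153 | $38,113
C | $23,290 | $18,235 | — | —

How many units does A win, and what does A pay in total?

A: 0 units, pays $0

Merging the schedules and taking the best 3: 47,073 (B-1), 46,988 (B-2), 46,153 (B-3)
Highest rejected unit-bid = $38,113.
A wins 0 unit(s) at $38,113 each.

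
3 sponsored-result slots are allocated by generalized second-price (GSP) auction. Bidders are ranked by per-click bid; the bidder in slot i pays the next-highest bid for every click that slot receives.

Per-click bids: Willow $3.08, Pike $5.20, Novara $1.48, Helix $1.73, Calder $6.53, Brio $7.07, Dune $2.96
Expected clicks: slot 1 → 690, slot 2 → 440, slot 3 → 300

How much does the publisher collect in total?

Total revenue: $7717.70

Ranked by bid: $7.07 (Brio) > $6.53 (Calder) > $5.20 (Pike) > $3.08 (Willow) > …
Slot 1: Brio pays $6.53 × 690 = $4505.70
Slot 2: Calder pays $5.20 × 440 = $2288.00
Slot 3: Pike pays $3.08 × 300 = $924.00
Total = $7717.70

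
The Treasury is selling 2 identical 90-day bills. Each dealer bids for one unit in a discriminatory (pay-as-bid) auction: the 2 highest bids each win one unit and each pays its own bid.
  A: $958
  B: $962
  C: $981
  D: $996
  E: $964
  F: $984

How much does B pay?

B pays $0

Sorting: 996 (D), 984 (F), 981 (C), 964 (E), …
The 2 highest are D, F.
B does not win → $0.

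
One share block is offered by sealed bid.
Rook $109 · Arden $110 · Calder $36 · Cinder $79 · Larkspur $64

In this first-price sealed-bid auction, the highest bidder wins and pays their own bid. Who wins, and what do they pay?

Bids in order: 110 (Arden) > 109 (Rook) > 79 (Cinder) > 64 (Larkspur) > 36 (Calder)
Arden has the highest bid and pays exactly that: $110.

Arden pays $110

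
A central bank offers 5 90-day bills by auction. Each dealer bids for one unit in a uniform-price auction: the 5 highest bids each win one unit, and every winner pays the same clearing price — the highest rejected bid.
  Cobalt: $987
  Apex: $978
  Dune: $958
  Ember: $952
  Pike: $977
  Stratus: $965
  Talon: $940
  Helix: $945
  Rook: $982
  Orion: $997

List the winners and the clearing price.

Orion, Cobalt, Rook, Apex, Pike; each pays $965

Ordering the bids: 997 (Orion), 987 (Cobalt), 982 (Rook), 978 (Apex), 977 (Pike), 965 (Stratus), 958 (Dune), …
Winners (5 units): Orion, Cobalt, Rook, Apex, Pike.
Highest unsuccessful bid: $965 → clearing price.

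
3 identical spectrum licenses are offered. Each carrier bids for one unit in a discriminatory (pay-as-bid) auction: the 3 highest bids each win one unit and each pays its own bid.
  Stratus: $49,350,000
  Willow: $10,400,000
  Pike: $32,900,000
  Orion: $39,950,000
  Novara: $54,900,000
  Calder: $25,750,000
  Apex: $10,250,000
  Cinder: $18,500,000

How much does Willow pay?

Sorting: 54,900,000 (Novara), 49,350,000 (Stratus), 39,950,000 (Orion), 32,900,000 (Pike), 25,750,000 (Calder), …
Top 3: Novara, Stratus, Orion.
Willow does not win → $0.

Willow pays $0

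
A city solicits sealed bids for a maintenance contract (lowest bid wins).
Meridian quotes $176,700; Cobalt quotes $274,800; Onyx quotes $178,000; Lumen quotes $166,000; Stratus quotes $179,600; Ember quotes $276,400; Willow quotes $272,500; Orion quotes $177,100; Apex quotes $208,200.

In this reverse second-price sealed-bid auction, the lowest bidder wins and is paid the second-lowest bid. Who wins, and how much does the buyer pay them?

Lumen is paid $176,700

Bids ranked: 166,000 (Lumen) < 176,700 (Meridian) < 177,100 (Orion) < 178,000 (Onyx) < 179,600 (Stratus) < 208,200 (Apex) < …
Lumen wins with the lowest bid; price is set by the runner-up at $176,700.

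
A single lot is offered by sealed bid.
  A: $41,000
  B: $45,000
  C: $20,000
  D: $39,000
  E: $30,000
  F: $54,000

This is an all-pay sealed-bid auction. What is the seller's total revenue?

Rule: the highest bidder wins the item, but every bidder pays their own bid.
Bids in order: 54,000 (F) > 45,000 (B) > 41,000 (A) > 39,000 (D) > 30,000 (E) > 20,000 (C)
F wins with the top bid; all bids are sunk regardless.
Every bidder forfeits their bid regardless of winning.
Revenue = 41,000 + 45,000 + 20,000 + 39,000 + 30,000 + 54,000 = $229,000.

Total revenue: $229,000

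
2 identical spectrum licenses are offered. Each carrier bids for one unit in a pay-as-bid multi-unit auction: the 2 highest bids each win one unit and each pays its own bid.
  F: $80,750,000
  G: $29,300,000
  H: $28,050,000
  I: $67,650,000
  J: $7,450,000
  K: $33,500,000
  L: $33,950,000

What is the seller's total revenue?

Ordering the bids: 80,750,000 (F), 67,650,000 (I), 33,950,000 (L), 33,500,000 (K), …
The 2 highest are F, I.
Total revenue = 80,750,000 + 67,650,000 = $148,400,000.

Total revenue: $148,400,000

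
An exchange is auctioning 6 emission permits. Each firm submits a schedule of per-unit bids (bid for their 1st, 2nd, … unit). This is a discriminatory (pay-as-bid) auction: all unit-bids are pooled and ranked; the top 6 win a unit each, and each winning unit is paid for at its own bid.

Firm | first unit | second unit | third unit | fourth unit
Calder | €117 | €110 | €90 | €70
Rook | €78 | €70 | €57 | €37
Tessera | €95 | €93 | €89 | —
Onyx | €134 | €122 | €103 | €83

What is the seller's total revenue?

Total revenue: €681

Pooled unit-bids ranked (top 6): 134 (Onyx-1), 122 (Onyx-2), 117 (Calder-1), 110 (Calder-2), 103 (Onyx-3), 95 (Tessera-1)
Next rejected bid: €93 (not a price — pay-as-bid).
Each winning unit pays its own bid.
Revenue = 134 + 122 + 117 + 110 + 103 + 95 = €681.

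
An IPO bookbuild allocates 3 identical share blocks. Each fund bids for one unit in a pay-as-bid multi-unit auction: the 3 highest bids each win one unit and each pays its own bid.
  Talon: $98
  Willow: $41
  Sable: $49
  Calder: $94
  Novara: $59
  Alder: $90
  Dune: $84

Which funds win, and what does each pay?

Talon $98, Calder $94, Alder $90

Bids ranked high→low: 98 (Talon), 94 (Calder), 90 (Alder), 84 (Dune), 59 (Novara), …
Top 3: Talon, Calder, Alder.
Each winner pays its own bid: Talon $98, Calder $94, Alder $90.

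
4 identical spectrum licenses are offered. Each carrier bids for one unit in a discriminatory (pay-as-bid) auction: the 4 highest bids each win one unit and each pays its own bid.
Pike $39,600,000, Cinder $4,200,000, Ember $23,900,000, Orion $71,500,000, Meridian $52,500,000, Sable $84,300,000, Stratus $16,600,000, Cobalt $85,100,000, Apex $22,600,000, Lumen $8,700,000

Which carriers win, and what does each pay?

Bids ranked high→low: 85,100,000 (Cobalt), 84,300,000 (Sable), 71,500,000 (Orion), 52,500,000 (Meridian), 39,600,000 (Pike), 23,900,000 (Ember), …
The 4 highest are Cobalt, Sable, Orion, Meridian.
Each winner pays its own bid: Cobalt $85,100,000, Sable $84,300,000, Orion $71,500,000, Meridian $52,500,000.

Cobalt $85,100,000, Sable $84,300,000, Orion $71,500,000, Meridian $52,500,000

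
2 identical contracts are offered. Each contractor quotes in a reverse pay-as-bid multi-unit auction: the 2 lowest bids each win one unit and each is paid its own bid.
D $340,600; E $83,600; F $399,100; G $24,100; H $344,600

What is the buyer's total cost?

Total cost: $107,700

Sorting: 24,100 (G), 83,600 (E), 340,600 (D), 344,600 (H), …
Lowest 2: G, E.
Total cost = 24,100 + 83,600 = $107,700.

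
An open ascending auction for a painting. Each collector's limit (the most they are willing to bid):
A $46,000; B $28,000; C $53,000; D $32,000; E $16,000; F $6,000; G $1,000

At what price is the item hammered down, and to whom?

Ascending (English) auction: the price rises until one bidder remains; the winner pays the price at which the last rival dropped out.
Sorting limits: 53,000 (C) > 46,000 (A) > 32,000 (D) > 28,000 (B) > 16,000 (E) > 6,000 (F) > …
Once the price passes $46,000, only C is left; the hammer falls at A's limit of $46,000.

C wins at $46,000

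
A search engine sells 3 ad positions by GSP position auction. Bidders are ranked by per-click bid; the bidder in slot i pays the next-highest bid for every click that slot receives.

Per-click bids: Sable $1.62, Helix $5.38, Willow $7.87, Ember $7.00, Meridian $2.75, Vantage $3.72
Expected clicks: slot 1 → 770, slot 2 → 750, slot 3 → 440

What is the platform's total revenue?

Total revenue: $11061.80

Per-click bids in order: $7.87 (Willow) > $7.00 (Ember) > $5.38 (Helix) > $3.72 (Vantage) > …
Slot 1: Willow pays $7.00 × 770 = $5390.00
Slot 2: Ember pays $5.38 × 750 = $4035.00
Slot 3: Helix pays $3.72 × 440 = $1636.80
Total = $11061.80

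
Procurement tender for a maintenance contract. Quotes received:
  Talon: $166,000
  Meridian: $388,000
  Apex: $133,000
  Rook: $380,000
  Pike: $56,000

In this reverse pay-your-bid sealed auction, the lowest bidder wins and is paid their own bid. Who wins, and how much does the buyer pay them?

Pike is paid $56,000

Bids in order: 56,000 (Pike) < 133,000 (Apex) < 166,000 (Talon) < 380,000 (Rook) < 388,000 (Meridian)
Pike is lowest → is paid own bid, $56,000.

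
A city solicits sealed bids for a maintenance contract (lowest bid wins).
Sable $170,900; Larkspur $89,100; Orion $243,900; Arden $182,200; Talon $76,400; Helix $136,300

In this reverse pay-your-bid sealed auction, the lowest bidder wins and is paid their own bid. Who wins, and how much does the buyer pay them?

Reverse pay-your-bid sealed auction: the lowest bidder wins and is paid their own bid.
Bids in order: 76,400 (Talon) < 89,100 (Larkspur) < 136,300 (Helix) < 170,900 (Sable) < 182,200 (Arden) < 243,900 (Orion)
First-price: Talon is paid what they bid, $76,400.

Talon is paid $76,400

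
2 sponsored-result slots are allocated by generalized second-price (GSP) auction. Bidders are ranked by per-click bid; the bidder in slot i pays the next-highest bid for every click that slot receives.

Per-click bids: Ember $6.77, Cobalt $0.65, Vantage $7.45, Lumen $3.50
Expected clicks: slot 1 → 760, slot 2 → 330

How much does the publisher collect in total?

Total revenue: $6300.20

Ranked by bid: $7.45 (Vantage) > $6.77 (Ember) > $3.50 (Lumen) > …
Slot 1: Vantage pays $6.77 × 760 = $5145.20
Slot 2: Ember pays $3.50 × 330 = $1155.00
Total = $6300.20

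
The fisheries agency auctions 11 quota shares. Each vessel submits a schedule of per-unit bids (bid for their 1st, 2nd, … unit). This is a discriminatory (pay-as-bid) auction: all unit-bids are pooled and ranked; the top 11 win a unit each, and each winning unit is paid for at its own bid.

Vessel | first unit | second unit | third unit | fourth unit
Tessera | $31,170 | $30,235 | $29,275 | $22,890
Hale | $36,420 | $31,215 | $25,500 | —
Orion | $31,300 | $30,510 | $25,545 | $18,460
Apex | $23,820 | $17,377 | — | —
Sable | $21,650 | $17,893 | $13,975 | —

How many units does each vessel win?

Pooled unit-bids ranked (top 11): 36,420 (Hale-1), 31,300 (Orion-1), 31,215 (Hale-2), 31,170 (Tessera-1), 30,510 (Orion-2), 30,235 (Tessera-2), 29,275 (Tessera-3), 25,545 (Orion-3), 25,500 (Hale-3), 23,820 (Apex-1), 22,890 (Tessera-4)
Next rejected bid: $21,650 (not a price — pay-as-bid).
Allocation: Apex 1, Hale 3, Orion 3, Tessera 4.

Apex 1, Hale 3, Orion 3, Tessera 4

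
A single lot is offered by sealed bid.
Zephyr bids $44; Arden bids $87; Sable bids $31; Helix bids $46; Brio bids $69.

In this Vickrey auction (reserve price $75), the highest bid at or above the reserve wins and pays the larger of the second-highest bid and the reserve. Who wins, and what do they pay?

Arden pays $75

Rule: the highest bid at or above the reserve wins and pays the larger of the second-highest bid and the reserve.
Bids ranked: 87 (Arden) > 69 (Brio) > 46 (Helix) > 44 (Zephyr) > 31 (Sable)
Highest eligible bid: Arden at $87.
max(second-highest $69, reserve $75) = $75.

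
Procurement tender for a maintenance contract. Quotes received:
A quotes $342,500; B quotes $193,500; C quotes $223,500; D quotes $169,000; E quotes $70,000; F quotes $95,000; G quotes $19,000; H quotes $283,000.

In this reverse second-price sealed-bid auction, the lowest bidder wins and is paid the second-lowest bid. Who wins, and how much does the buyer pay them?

G is paid $70,000

Sorting bids: 19,000 (G) < 70,000 (E) < 95,000 (F) < 169,000 (D) < 193,500 (B) < 223,500 (C) < …
G wins with the lowest bid; price is set by the runner-up at $70,000.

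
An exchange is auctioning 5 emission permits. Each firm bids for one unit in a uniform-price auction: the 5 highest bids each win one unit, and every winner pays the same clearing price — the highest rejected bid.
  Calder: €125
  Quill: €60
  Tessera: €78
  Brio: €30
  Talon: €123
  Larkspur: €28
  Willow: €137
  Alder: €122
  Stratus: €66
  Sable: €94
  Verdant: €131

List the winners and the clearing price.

Bids ranked high→low: 137 (Willow), 131 (Verdant), 125 (Calder), 123 (Talon), 122 (Alder), 94 (Sable), 78 (Tessera), …
The 5 highest are Willow, Verdant, Calder, Talon, Alder.
First losing bid is Sable's €94, which sets the uniform price.

Willow, Verdant, Calder, Talon, Alder; each pays €94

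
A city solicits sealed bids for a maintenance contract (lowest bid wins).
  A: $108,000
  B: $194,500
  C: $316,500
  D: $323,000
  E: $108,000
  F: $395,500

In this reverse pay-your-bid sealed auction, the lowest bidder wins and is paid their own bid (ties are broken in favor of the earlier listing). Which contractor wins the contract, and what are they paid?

Rule: the lowest bidder wins and is paid their own bid.
Sorting bids: 108,000 (A) < 108,000 (E) < 194,500 (B) < 316,500 (C) < 323,000 (D) < 395,500 (F)
A and E tie at $108,000; tie-break gives it to A.
A is lowest → is paid own bid, $108,000.

A is paid $108,000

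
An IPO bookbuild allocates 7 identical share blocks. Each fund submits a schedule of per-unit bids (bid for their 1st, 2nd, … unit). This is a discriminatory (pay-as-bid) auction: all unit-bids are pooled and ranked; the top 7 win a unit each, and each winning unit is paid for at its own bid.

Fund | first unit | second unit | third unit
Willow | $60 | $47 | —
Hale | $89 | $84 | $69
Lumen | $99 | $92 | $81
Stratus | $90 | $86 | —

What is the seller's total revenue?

Pooled unit-bids ranked (top 7): 99 (Lumen-1), 92 (Lumen-2), 90 (Stratus-1), 89 (Hale-1), 86 (Stratus-2), 84 (Hale-2), 81 (Lumen-3)
Next rejected bid: $69 (not a price — pay-as-bid).
Each winning unit pays its own bid.
Revenue = 99 + 92 + 90 + 89 + 86 + 84 + 81 = $621.

Total revenue: $621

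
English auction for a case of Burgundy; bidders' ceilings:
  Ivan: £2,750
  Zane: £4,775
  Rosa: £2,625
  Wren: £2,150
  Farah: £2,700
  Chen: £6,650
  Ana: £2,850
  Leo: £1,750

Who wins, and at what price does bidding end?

Chen wins at £4,775

Rule: the price rises until one bidder remains; the winner pays the price at which the last rival dropped out.
Limits in order: 6,650 (Chen) > 4,775 (Zane) > 2,850 (Ana) > 2,750 (Ivan) > 2,700 (Farah) > 2,625 (Rosa) > …
Zane is the last rival to drop out, at £4,775; Chen remains and wins at that price.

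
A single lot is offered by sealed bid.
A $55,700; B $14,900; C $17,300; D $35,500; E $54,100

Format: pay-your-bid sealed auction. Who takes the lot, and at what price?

A pays $55,700

Rule: the highest bidder wins and pays their own bid.
Sorting bids: 55,700 (A) > 54,100 (E) > 35,500 (D) > 17,300 (C) > 14,900 (B)
A is highest → pays own bid, $55,700.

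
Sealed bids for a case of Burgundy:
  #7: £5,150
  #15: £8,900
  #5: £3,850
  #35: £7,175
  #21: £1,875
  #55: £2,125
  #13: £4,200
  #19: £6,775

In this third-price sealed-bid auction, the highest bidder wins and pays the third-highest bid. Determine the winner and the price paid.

Third-price sealed-bid auction: the highest bidder wins and pays the third-highest bid.
Bids in order: 8,900 (#15) > 7,175 (#35) > 6,775 (#19) > 5,150 (#7) > 4,200 (#13) > 3,850 (#5) > …
#15 wins; payment is bid #3 in the ranking = £6,775.

#15 pays £6,775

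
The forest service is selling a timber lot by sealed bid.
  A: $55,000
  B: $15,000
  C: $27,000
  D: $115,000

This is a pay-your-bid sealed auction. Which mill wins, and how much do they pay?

Bids ranked: 115,000 (D) > 55,000 (A) > 27,000 (C) > 15,000 (B)
D has the highest bid and pays exactly that: $115,000.

D pays $115,000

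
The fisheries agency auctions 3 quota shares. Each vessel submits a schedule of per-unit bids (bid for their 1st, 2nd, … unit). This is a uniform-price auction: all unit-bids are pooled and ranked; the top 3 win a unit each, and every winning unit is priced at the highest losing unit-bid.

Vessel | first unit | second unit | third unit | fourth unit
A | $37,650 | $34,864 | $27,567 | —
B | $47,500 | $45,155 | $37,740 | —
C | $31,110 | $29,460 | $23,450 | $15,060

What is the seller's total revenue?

Pooled unit-bids ranked (top 3): 47,500 (B-1), 45,155 (B-2), 37,740 (B-3)
First bid not allocated: $37,650.
Allocation: B 3. Every unit priced at $37,650.
Revenue = 3 × 37,650 = $112,950.

Total revenue: $112,950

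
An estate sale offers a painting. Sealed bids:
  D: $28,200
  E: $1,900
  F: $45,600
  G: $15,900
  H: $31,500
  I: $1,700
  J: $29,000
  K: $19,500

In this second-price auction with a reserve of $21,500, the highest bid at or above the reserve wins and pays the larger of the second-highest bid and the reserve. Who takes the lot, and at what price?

F pays $31,500

Rule: the highest bid at or above the reserve wins and pays the larger of the second-highest bid and the reserve.
Sorting bids: 45,600 (F) > 31,500 (H) > 29,000 (J) > 28,200 (D) > 19,500 (K) > 15,900 (G) > …
Highest eligible bid: F at $45,600.
Second-highest bid $31,500 exceeds the reserve $21,500 → payment $31,500.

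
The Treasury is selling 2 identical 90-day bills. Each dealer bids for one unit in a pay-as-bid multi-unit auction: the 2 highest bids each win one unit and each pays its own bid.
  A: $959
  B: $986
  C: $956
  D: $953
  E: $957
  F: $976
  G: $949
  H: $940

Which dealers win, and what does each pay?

Sorting: 986 (B), 976 (F), 959 (A), 957 (E), …
Top 2: B, F.
Each winner pays its own bid: B $986, F $976.

B $986, F $976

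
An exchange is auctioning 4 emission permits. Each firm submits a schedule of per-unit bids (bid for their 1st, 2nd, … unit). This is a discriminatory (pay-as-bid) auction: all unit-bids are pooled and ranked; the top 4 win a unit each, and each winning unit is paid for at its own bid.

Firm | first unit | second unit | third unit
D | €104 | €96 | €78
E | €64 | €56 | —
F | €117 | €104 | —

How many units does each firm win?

All unit-bids, highest first — top 4: 117 (F-1), 104 (D-1), 104 (F-2), 96 (D-2)
Next rejected bid: €78 (not a price — pay-as-bid).
Allocation: D 2, F 2.

D 2, F 2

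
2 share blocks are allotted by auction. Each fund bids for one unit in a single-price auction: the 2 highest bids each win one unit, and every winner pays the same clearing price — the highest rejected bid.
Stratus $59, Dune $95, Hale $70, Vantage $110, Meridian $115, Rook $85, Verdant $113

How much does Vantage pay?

Sorting: 115 (Meridian), 113 (Verdant), 110 (Vantage), 95 (Dune), …
Top 2: Meridian, Verdant.
Clearing price = highest rejected bid = $110.
Vantage does not win → pays $0.

Vantage pays $0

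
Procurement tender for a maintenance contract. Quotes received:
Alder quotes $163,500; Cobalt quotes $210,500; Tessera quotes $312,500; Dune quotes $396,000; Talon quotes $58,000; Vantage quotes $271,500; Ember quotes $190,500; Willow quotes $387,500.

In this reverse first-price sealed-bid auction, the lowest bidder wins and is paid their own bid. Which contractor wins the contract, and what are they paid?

Reverse first-price sealed-bid auction: the lowest bidder wins and is paid their own bid.
Bids in order: 58,000 (Talon) < 163,500 (Alder) < 190,500 (Ember) < 210,500 (Cobalt) < 271,500 (Vantage) < 312,500 (Tessera) < …
First-price: Talon is paid what they bid, $58,000.

Talon is paid $58,000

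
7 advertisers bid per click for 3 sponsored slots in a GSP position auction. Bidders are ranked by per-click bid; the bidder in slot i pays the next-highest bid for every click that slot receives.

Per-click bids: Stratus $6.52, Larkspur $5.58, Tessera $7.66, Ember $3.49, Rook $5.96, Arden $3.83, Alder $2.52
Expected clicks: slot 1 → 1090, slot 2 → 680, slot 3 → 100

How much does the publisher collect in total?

Sorting advertisers: $7.66 (Tessera) > $6.52 (Stratus) > $5.96 (Rook) > $5.58 (Larkspur) > …
Slot 1: Tessera pays $6.52 × 1090 = $7106.80
Slot 2: Stratus pays $5.96 × 680 = $4052.80
Slot 3: Rook pays $5.58 × 100 = $558.00
Total = $11717.60

Total revenue: $11717.60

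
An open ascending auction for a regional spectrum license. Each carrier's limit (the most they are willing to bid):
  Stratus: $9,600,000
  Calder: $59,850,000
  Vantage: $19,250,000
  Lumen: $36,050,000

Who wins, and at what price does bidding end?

Calder wins at $36,050,000

Ascending (English) auction: the price rises until one bidder remains; the winner pays the price at which the last rival dropped out.
Limits in order: 59,850,000 (Calder) > 36,050,000 (Lumen) > 19,250,000 (Vantage) > 9,600,000 (Stratus)
Lumen is the last rival to drop out, at $36,050,000; Calder remains and wins at that price.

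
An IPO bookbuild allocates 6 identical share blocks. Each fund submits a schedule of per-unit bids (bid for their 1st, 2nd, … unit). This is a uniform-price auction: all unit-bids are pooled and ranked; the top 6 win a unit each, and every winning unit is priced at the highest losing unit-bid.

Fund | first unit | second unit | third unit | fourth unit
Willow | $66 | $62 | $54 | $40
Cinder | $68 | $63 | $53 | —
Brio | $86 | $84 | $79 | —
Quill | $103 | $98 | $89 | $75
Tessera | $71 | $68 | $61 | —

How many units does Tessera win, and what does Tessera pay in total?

Tessera: 0 units, pays $0

Pooled unit-bids ranked (top 6): 103 (Quill-1), 98 (Quill-2), 89 (Quill-3), 86 (Brio-1), 84 (Brio-2), 79 (Brio-3)
First bid not allocated: $75.
Tessera wins 0 unit(s) at $75 each.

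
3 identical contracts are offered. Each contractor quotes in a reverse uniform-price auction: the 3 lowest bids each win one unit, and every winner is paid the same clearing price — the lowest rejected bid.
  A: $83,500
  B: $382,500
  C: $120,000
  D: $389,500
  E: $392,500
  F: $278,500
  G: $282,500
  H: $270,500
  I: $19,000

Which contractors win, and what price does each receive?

I, A, C; each is paid $270,500

Sorting: 19,000 (I), 83,500 (A), 120,000 (C), 270,500 (H), 278,500 (F), …
Winners (3 units): I, A, C.
Lowest unsuccessful bid: $270,500 → clearing price.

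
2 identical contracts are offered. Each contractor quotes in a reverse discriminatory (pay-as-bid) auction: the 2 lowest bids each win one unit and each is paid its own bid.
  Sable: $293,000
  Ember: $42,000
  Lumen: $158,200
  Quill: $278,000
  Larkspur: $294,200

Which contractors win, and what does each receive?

Ember $42,000, Lumen $158,200

Bids ranked low→high: 42,000 (Ember), 158,200 (Lumen), 278,000 (Quill), 293,000 (Sable), …
Winners (2 units): Ember, Lumen.
Each winner is paid its own bid: Ember $42,000, Lumen $158,200.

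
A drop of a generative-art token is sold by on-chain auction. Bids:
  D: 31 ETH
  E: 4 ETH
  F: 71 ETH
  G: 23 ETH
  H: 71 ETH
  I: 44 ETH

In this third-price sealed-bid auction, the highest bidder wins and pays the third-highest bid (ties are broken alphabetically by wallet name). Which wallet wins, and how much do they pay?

Bids in order: 71 (F) > 71 (H) > 44 (I) > 31 (D) > 23 (G) > 4 (E)
Tie at 71 ETH → F wins by tie-break.
F wins; payment is bid #3 in the ranking = 44 ETH.

F pays 44 ETH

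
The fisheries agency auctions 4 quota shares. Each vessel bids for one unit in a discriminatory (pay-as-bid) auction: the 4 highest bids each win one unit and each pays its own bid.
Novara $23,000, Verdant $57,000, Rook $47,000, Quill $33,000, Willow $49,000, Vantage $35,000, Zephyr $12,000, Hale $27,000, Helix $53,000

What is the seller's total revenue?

Total revenue: $206,000

Bids ranked high→low: 57,000 (Verdant), 53,000 (Helix), 49,000 (Willow), 47,000 (Rook), 35,000 (Vantage), 33,000 (Quill), …
Winners (4 units): Verdant, Helix, Willow, Rook.
Total revenue = 57,000 + 53,000 + 49,000 + 47,000 = $206,000.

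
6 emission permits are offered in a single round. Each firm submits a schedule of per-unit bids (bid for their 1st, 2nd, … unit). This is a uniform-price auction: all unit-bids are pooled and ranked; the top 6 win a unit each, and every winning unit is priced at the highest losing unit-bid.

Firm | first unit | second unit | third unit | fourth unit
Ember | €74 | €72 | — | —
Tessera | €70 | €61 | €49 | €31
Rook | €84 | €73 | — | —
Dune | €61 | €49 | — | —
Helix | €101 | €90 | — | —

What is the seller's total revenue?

Merging the schedules and taking the best 6: 101 (Helix-1), 90 (Helix-2), 84 (Rook-1), 74 (Ember-1), 73 (Rook-2), 72 (Ember-2)
The (k+1)-th unit-bid is €70.
Allocation: Ember 2, Helix 2, Rook 2. Every unit priced at €70.
Revenue = 6 × 70 = €420.

Total revenue: €420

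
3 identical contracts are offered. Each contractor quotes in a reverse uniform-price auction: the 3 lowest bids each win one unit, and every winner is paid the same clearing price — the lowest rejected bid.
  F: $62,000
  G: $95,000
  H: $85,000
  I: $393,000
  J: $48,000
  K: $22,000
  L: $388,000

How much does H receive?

H is paid $0

Sorting: 22,000 (K), 48,000 (J), 62,000 (F), 85,000 (H), 95,000 (G), …
Lowest 3: K, J, F.
Lowest unsuccessful bid: $85,000 → clearing price.
H does not win → is paid $0.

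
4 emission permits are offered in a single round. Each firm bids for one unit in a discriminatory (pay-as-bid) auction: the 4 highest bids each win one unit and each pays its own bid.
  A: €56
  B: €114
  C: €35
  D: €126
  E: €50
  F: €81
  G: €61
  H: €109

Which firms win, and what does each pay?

Sorting: 126 (D), 114 (B), 109 (H), 81 (F), 61 (G), 56 (A), …
Top 4: D, B, H, F.
Each winner pays its own bid: D €126, B €114, H €109, F €81.

D €126, B €114, H €109, F €81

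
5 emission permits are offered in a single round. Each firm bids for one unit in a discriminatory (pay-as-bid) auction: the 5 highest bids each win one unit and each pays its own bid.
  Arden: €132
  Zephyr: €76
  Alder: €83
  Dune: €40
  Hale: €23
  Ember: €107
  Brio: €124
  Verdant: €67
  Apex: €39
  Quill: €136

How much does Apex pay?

Bids ranked high→low: 136 (Quill), 132 (Arden), 124 (Brio), 107 (Ember), 83 (Alder), 76 (Zephyr), 67 (Verdant), …
Winners (5 units): Quill, Arden, Brio, Ember, Alder.
Apex does not win → €0.

Apex pays €0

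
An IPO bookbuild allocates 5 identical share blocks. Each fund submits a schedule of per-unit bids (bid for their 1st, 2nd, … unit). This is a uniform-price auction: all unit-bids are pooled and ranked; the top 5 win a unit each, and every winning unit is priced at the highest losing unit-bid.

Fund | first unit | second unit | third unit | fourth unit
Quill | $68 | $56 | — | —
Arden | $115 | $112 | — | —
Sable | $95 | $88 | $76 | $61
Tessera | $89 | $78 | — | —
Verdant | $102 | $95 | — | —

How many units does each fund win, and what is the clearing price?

Arden 2, Sable 1, Verdant 2; clearing price $89

Pooled unit-bids ranked (top 5): 115 (Arden-1), 112 (Arden-2), 102 (Verdant-1), 95 (Sable-1), 95 (Verdant-2)
Highest rejected unit-bid = $89.
Allocation: Arden 2, Sable 1, Verdant 2.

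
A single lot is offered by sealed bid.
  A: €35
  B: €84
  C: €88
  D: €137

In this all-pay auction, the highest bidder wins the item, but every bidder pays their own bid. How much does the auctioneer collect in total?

Total revenue: €344

Sorting bids: 137 (D) > 88 (C) > 84 (B) > 35 (A)
Every bidder forfeits their bid regardless of winning.
Revenue = 35 + 84 + 88 + 137 = €344.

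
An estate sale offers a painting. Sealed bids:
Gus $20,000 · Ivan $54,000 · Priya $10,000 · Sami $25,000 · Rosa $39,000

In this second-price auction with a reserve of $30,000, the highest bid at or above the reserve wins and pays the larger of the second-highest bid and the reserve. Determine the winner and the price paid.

Ivan pays $39,000

Bids ranked: 54,000 (Ivan) > 39,000 (Rosa) > 25,000 (Sami) > 20,000 (Gus) > 10,000 (Priya)
Ivan has the top bid at or above the reserve ($54,000).
Second-highest bid $39,000 exceeds the reserve $30,000 → payment $39,000.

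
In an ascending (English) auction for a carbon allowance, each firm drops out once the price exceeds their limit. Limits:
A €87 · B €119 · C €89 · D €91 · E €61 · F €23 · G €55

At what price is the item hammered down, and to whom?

B wins at €91

Rule: the price rises until one bidder remains; the winner pays the price at which the last rival dropped out.
Limits ranked: 119 (B) > 91 (D) > 89 (C) > 87 (A) > 61 (E) > 55 (G) > …
Once the price passes €91, only B is left; the hammer falls at D's limit of €91.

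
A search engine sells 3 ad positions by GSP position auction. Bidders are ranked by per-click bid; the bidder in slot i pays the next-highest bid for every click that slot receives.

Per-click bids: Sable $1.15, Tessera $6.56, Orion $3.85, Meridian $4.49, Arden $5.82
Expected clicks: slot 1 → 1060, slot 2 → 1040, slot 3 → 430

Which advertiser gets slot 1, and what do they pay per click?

Sorting advertisers: $6.56 (Tessera) > $5.82 (Arden) > $4.49 (Meridian) > $3.85 (Orion) > …
Slot 1 goes to the first-ranked bidder, Tessera, who pays the next bid down: $5.82/click.

Tessera; $5.82 per click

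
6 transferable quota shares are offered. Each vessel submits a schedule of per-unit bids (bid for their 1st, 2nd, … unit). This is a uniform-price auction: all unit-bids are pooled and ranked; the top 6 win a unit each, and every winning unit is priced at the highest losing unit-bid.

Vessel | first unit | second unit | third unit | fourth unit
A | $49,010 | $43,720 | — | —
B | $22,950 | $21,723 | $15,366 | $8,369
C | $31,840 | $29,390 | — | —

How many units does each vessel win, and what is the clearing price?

Merging the schedules and taking the best 6: 49,010 (A-1), 43,720 (A-2), 31,840 (C-1), 29,390 (C-2), 22,950 (B-1), 21,723 (B-2)
The (k+1)-th unit-bid is $15,366.
Allocation: A 2, B 2, C 2.

A 2, B 2, C 2; clearing price $15,366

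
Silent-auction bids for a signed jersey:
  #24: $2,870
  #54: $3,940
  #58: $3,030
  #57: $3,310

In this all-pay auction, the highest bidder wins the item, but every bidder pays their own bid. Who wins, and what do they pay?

#54 pays $3,940

Bids ranked: 3,940 (#54) > 3,310 (#57) > 3,030 (#58) > 2,870 (#24)
#54 is highest and takes the item; every bidder forfeits their bid.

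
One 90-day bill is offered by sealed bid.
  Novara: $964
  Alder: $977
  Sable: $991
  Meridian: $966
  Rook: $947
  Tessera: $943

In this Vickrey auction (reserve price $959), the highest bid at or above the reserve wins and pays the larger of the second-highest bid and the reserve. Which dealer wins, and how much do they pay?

Sable pays $977

Rule: the highest bid at or above the reserve wins and pays the larger of the second-highest bid and the reserve.
Sorting bids: 991 (Sable) > 977 (Alder) > 966 (Meridian) > 964 (Novara) > 947 (Rook) > 943 (Tessera)
Sable has the top bid at or above the reserve ($991).
max(second-highest $977, reserve $959) = $977; the reserve does not bind.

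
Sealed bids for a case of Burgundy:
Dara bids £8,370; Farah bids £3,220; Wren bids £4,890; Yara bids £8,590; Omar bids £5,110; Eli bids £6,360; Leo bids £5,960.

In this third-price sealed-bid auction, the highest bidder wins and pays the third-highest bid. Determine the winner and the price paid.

Rule: the highest bidder wins and pays the third-highest bid.
Sorting bids: 8,590 (Yara) > 8,370 (Dara) > 6,360 (Eli) > 5,960 (Leo) > 5,110 (Omar) > 4,890 (Wren) > …
Yara is highest; pays the third-highest bid, £6,360.

Yara pays £6,360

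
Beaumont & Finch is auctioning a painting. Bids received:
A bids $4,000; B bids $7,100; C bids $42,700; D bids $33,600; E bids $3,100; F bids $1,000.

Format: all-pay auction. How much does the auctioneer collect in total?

Bids in order: 42,700 (C) > 33,600 (D) > 7,100 (B) > 4,000 (A) > 3,100 (E) > 1,000 (F)
C wins with the top bid; all bids are sunk regardless.
Every bidder forfeits their bid regardless of winning.
Revenue = 4,000 + 7,100 + 42,700 + 33,600 + 3,100 + 1,000 = $91,500.

Total revenue: $91,500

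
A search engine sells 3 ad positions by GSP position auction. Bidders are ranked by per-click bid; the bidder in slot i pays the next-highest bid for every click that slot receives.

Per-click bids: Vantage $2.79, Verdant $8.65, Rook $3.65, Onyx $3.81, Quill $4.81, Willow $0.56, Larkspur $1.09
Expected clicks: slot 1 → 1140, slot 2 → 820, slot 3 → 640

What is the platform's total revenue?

Total revenue: $10943.60

Per-click bids in order: $8.65 (Verdant) > $4.81 (Quill) > $3.81 (Onyx) > $3.65 (Rook) > …
Slot 1: Verdant pays $4.81 × 1140 = $5483.40
Slot 2: Quill pays $3.81 × 820 = $3124.20
Slot 3: Onyx pays $3.65 × 640 = $2336.00
Total = $10943.60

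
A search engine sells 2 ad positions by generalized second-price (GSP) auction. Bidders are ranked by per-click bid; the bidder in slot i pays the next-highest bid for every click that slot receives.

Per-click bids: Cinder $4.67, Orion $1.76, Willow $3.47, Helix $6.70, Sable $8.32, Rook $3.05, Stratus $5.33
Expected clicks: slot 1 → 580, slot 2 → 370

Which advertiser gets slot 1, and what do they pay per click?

Sable; $6.70 per click

Per-click bids in order: $8.32 (Sable) > $6.70 (Helix) > $5.33 (Stratus) > …
Slot 1 goes to the first-ranked bidder, Sable, who pays the next bid down: $6.70/click.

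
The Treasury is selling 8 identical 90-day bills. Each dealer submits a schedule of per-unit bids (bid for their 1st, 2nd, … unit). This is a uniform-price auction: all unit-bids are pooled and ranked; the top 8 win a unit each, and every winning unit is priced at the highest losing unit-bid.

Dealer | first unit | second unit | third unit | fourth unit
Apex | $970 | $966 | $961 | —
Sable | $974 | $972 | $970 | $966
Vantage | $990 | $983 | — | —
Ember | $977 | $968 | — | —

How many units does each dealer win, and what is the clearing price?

Apex 1, Ember 2, Sable 3, Vantage 2; clearing price $966

All unit-bids, highest first — top 8: 990 (Vantage-1), 983 (Vantage-2), 977 (Ember-1), 974 (Sable-1), 972 (Sable-2), 970 (Apex-1), 970 (Sable-3), 968 (Ember-2)
First bid not allocated: $966.
Allocation: Apex 1, Ember 2, Sable 3, Vantage 2.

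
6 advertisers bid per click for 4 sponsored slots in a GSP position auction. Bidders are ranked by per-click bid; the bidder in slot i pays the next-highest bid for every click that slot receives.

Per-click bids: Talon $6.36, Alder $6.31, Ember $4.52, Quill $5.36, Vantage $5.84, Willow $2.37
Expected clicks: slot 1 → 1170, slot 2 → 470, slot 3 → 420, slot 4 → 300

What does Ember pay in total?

Ranked by bid: $6.36 (Talon) > $6.31 (Alder) > $5.84 (Vantage) > $5.36 (Quill) > $4.52 (Ember) > …
Ember ranks below slot 4 → no slot, pays nothing.

Ember pays $0.00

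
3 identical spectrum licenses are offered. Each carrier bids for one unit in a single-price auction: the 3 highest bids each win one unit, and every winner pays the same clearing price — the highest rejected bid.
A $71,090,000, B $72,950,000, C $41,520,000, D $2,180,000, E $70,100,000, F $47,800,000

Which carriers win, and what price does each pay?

B, A, E; each pays $47,800,000

Sorting: 72,950,000 (B), 71,090,000 (A), 70,100,000 (E), 47,800,000 (F), 41,520,000 (C), …
The 3 highest are B, A, E.
First losing bid is F's $47,800,000, which sets the uniform price.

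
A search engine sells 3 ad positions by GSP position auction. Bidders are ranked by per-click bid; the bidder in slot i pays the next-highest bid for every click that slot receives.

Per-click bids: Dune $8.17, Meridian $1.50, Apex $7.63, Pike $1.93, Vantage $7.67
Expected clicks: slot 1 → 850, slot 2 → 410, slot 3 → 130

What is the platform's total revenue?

Per-click bids in order: $8.17 (Dune) > $7.67 (Vantage) > $7.63 (Apex) > $1.93 (Pike) > …
Slot 1: Dune pays $7.67 × 850 = $6519.50
Slot 2: Vantage pays $7.63 × 410 = $3128.30
Slot 3: Apex pays $1.93 × 130 = $250.90
Total = $9898.70

Total revenue: $9898.70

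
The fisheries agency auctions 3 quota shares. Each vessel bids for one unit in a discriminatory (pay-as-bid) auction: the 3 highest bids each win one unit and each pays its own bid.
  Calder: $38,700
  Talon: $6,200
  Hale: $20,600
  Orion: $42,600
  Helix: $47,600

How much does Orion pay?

Ordering the bids: 47,600 (Helix), 42,600 (Orion), 38,700 (Calder), 20,600 (Hale), 6,200 (Talon)
The 3 highest are Helix, Orion, Calder.
Orion wins → own bid $42,600.

Orion pays $42,600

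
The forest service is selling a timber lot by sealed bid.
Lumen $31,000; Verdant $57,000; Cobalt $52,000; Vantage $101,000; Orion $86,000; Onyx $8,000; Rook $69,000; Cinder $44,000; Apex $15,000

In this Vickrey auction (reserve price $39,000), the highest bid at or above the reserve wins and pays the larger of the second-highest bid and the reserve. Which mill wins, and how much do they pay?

Rule: the highest bid at or above the reserve wins and pays the larger of the second-highest bid and the reserve.
Bids in order: 101,000 (Vantage) > 86,000 (Orion) > 69,000 (Rook) > 57,000 (Verdant) > 52,000 (Cobalt) > 44,000 (Cinder) > …
Vantage has the top bid at or above the reserve ($101,000).
Second-highest bid $86,000 exceeds the reserve $39,000 → payment $86,000.

Vantage pays $86,000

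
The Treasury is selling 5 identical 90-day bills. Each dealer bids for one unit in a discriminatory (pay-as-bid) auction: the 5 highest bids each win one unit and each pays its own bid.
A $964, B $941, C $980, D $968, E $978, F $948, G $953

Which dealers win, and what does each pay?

Ordering the bids: 980 (C), 978 (E), 968 (D), 964 (A), 953 (G), 948 (F), 941 (B)
The 5 highest are C, E, D, A, G.
Each winner pays its own bid: C $980, E $978, D $968, A $964, G $953.

C $980, E $978, D $968, A $964, G $953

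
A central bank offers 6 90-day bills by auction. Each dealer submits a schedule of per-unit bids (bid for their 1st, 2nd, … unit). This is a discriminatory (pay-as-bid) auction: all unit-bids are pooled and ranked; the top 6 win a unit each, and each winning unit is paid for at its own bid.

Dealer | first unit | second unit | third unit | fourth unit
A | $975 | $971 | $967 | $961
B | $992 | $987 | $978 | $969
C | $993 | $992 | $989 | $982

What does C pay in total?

C pays $3,956

Merging the schedules and taking the best 6: 993 (C-1), 992 (B-1), 992 (C-2), 989 (C-3), 987 (B-2), 982 (C-4)
Next rejected bid: $978 (not a price — pay-as-bid).
C's winning unit-bids: 993 + 992 + 989 + 982 = $3,956.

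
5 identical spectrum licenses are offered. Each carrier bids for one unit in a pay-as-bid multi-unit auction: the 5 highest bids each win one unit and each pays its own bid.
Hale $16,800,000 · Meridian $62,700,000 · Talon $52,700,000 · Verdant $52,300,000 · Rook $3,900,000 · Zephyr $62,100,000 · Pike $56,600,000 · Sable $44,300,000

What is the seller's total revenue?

Sorting: 62,700,000 (Meridian), 62,100,000 (Zephyr), 56,600,000 (Pike), 52,700,000 (Talon), 52,300,000 (Verdant), 44,300,000 (Sable), 16,800,000 (Hale), …
The 5 highest are Meridian, Zephyr, Pike, Talon, Verdant.
Total revenue = 62,700,000 + 62,100,000 + 56,600,000 + 52,700,000 + 52,300,000 = $286,400,000.

Total revenue: $286,400,000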